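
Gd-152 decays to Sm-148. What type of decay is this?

ΔA = 148 − 152 = -4; ΔZ = 62 − 64 = -2.
A drops by 4 and Z drops by 2 — the signature of alpha emission.

alpha decay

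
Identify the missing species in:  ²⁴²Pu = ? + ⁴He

Conserve mass number: 242 = A + 4, so A = 238.
Conserve atomic number: 94 = Z + 2, so Z = 92.
Z = 92 is uranium, so the species is ²³⁸U.

U-238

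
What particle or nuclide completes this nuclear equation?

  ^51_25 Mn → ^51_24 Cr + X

positron

Conserve mass number: 51 = 51 + A, so A = 0.
Conserve atomic number: 25 = 24 + Z, so Z = 1.
A = 0 and Z = 1 is ^0_1 e — a positron.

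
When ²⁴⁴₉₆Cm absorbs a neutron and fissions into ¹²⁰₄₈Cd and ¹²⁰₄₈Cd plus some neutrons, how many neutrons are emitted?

Conserve mass number: 245 = 120 + 120 + k, so k = 245 − 240 = 5.
Check atomic number: 96 = 48 + 48 + 0 = 96. ✓

5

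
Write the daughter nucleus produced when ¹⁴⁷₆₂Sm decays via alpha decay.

Nd-143

Alpha decay: mass number changes by -4, atomic number by -2.
A: 147 − 4 = 143; Z: 62 − 2 = 60.
Z = 60 is neodymium, so the daughter is ¹⁴³₆₀Nd.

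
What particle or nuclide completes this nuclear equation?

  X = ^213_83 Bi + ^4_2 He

Conserve mass number: A = 213 + 4, so A = 217.
Conserve atomic number: Z = 83 + 2, so Z = 85.
Z = 85 is astatine, so the species is ^217_85 At.

At-217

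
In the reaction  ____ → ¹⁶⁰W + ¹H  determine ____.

Conserve mass number: A = 160 + 1, so A = 161.
Conserve atomic number: Z = 74 + 1, so Z = 75.
Z = 75 is rhenium, so the species is ¹⁶¹Re.

Re-161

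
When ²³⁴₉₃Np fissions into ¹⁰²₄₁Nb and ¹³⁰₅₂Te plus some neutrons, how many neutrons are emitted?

Conserve mass number: 234 = 102 + 130 + k, so k = 234 − 232 = 2.
Check atomic number: 93 = 41 + 52 + 0 = 93. ✓

2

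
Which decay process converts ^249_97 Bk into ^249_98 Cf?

ΔA = 249 − 249 = 0; ΔZ = 98 − 97 = +1.
A is unchanged and Z rises by 1 — a neutron has become a proton (β⁻ decay).

beta-minus decay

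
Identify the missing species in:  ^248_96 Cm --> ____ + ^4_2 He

Pu-244

Conserve mass number: 248 = A + 4, so A = 244.
Conserve atomic number: 96 = Z + 2, so Z = 94.
Z = 94 is plutonium, so the species is ^244_94 Pu.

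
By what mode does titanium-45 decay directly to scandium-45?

beta-plus decay or electron capture

ΔA = 45 − 45 = 0; ΔZ = 21 − 22 = -1.
A is unchanged and Z drops by 1 — a proton has become a neutron (β⁺ emission or electron capture).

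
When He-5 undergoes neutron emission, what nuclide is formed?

He-4

Neutron emission: mass number changes by -1, atomic number by +0.
A: 5 − 1 = 4; Z: 2 = 2.
Z = 2 is helium, so the daughter is He-4.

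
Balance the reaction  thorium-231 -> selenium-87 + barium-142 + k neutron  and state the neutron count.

2

Conserve mass number: 231 = 87 + 142 + k, so k = 231 − 229 = 2.
Check atomic number: 90 = 34 + 56 + 0 = 90. ✓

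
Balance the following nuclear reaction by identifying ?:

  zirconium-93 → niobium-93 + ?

beta-minus particle

Conserve mass number: 93 = 93 + A, so A = 0.
Conserve atomic number: 40 = 41 + Z, so Z = -1.
A = 0 and Z = -1 is e⁻ — a beta-minus particle.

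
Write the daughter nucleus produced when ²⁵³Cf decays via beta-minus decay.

Es-253

Beta-minus decay: mass number changes by +0, atomic number by +1.
A: 253 = 253; Z: 98 + 1 = 99.
Z = 99 is einsteinium, so the daughter is ²⁵³Es.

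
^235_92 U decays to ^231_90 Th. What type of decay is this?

alpha decay

ΔA = 231 − 235 = -4; ΔZ = 90 − 92 = -2.
A drops by 4 and Z drops by 2 — the signature of alpha emission.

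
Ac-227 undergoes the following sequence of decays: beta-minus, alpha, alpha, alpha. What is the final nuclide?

Start: (A, Z) = (227, 89).
After β⁻: (227, 90).
After α: (223, 88).
After α: (219, 86).
After α: (215, 84).
Z = 84 is polonium.

Po-215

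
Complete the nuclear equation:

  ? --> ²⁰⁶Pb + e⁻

Tl-206

Conserve mass number: A = 206 + 0, so A = 206.
Conserve atomic number: Z = 82 − 1, so Z = 81.
Z = 81 is thallium, so the species is ²⁰⁶Tl.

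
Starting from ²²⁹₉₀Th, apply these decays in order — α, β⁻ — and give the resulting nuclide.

Start: (A, Z) = (229, 90).
After α: (225, 88).
After β⁻: (225, 89).
Z = 89 is actinium.

Ac-225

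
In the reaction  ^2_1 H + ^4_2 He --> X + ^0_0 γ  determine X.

Conserve mass number: 2 + 4 = A + 0, so A = 6.
Conserve atomic number: 1 + 2 = Z + 0, so Z = 3.
Z = 3 is lithium, so the species is ^6_3 Li.

Li-6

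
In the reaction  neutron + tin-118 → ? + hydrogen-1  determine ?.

In-118

Conserve mass number: 1 + 118 = A + 1, so A = 118.
Conserve atomic number: 0 + 50 = Z + 1, so Z = 49.
Z = 49 is indium, so the species is indium-118.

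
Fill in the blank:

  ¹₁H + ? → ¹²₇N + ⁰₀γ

Conserve mass number: 1 + A = 12 + 0, so A = 11.
Conserve atomic number: 1 + Z = 7 + 0, so Z = 6.
Z = 6 is carbon, so the species is ¹¹₆C.

C-11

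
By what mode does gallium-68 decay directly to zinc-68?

ΔA = 68 − 68 = 0; ΔZ = 30 − 31 = -1.
A is unchanged and Z drops by 1 — a proton has become a neutron (β⁺ emission or electron capture).

beta-plus decay or electron capture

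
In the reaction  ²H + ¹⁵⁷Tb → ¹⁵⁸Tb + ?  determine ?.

Conserve mass number: 2 + 157 = 158 + A, so A = 1.
Conserve atomic number: 1 + 65 = 65 + Z, so Z = 1.
A = 1 and Z = 1 is ¹H — a proton.

proton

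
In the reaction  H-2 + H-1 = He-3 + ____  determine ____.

gamma ray

Conserve mass number: 2 + 1 = 3 + A, so A = 0.
Conserve atomic number: 1 + 1 = 2 + Z, so Z = 0.
A = 0 and Z = 0 is γ — a gamma ray.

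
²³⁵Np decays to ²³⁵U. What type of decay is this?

beta-plus decay or electron capture

ΔA = 235 − 235 = 0; ΔZ = 92 − 93 = -1.
A is unchanged and Z drops by 1 — a proton has become a neutron (β⁺ emission or electron capture).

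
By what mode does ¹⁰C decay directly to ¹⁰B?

beta-plus decay or electron capture

ΔA = 10 − 10 = 0; ΔZ = 5 − 6 = -1.
A is unchanged and Z drops by 1 — a proton has become a neutron (β⁺ emission or electron capture).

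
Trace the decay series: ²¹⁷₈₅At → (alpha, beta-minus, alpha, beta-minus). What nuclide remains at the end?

Bi-209

Start: (A, Z) = (217, 85).
After α: (213, 83).
After β⁻: (213, 84).
After α: (209, 82).
After β⁻: (209, 83).
Z = 83 is bismuth.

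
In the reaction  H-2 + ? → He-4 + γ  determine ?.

deuteron

Conserve mass number: 2 + A = 4 + 0, so A = 2.
Conserve atomic number: 1 + Z = 2 + 0, so Z = 1.
A = 2 and Z = 1 is H-2 — a deuteron.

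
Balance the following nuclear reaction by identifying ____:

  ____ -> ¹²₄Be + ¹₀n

Conserve mass number: A = 12 + 1, so A = 13.
Conserve atomic number: Z = 4 + 0, so Z = 4.
Z = 4 is beryllium, so the species is ¹³₄Be.

Be-13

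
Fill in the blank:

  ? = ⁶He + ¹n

Conserve mass number: A = 6 + 1, so A = 7.
Conserve atomic number: Z = 2 + 0, so Z = 2.
Z = 2 is helium, so the species is ⁷He.

He-7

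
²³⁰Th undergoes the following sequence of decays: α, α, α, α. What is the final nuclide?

Pb-214

Start: (A, Z) = (230, 90).
After α: (226, 88).
After α: (222, 86).
After α: (218, 84).
After α: (214, 82).
Z = 82 is lead.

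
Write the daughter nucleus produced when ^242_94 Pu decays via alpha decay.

Alpha decay: mass number changes by -4, atomic number by -2.
A: 242 − 4 = 238; Z: 94 − 2 = 92.
Z = 92 is uranium, so the daughter is ^238_92 U.

U-238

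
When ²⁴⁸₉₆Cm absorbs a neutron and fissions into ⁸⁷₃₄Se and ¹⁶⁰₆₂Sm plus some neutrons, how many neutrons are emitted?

2

Conserve mass number: 249 = 87 + 160 + k, so k = 249 − 247 = 2.
Check atomic number: 96 = 34 + 62 + 0 = 96. ✓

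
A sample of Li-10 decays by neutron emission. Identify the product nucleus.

Li-9

Neutron emission: mass number changes by -1, atomic number by +0.
A: 10 − 1 = 9; Z: 3 = 3.
Z = 3 is lithium, so the daughter is Li-9.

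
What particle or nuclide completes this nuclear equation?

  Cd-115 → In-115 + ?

beta-minus particle

Conserve mass number: 115 = 115 + A, so A = 0.
Conserve atomic number: 48 = 49 + Z, so Z = -1.
A = 0 and Z = -1 is e⁻ — a beta-minus particle.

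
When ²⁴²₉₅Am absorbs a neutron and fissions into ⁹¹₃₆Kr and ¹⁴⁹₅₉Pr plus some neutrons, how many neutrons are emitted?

3

Conserve mass number: 243 = 91 + 149 + k, so k = 243 − 240 = 3.
Check atomic number: 95 = 36 + 59 + 0 = 95. ✓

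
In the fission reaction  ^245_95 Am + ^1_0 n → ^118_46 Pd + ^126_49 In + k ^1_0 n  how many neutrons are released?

2

Conserve mass number: 246 = 118 + 126 + k, so k = 246 − 244 = 2.
Check atomic number: 95 = 46 + 49 + 0 = 95. ✓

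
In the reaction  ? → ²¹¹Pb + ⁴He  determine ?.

Conserve mass number: A = 211 + 4, so A = 215.
Conserve atomic number: Z = 82 + 2, so Z = 84.
Z = 84 is polonium, so the species is ²¹⁵Po.

Po-215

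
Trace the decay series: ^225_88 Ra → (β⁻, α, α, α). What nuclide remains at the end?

Start: (A, Z) = (225, 88).
After β⁻: (225, 89).
After α: (221, 87).
After α: (217, 85).
After α: (213, 83).
Z = 83 is bismuth.

Bi-213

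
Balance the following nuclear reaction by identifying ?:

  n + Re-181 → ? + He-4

Ta-178

Conserve mass number: 1 + 181 = A + 4, so A = 178.
Conserve atomic number: 0 + 75 = Z + 2, so Z = 73.
Z = 73 is tantalum, so the species is Ta-178.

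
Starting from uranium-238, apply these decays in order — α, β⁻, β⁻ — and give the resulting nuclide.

Start: (A, Z) = (238, 92).
After α: (234, 90).
After β⁻: (234, 91).
After β⁻: (234, 92).
Z = 92 is uranium.

U-234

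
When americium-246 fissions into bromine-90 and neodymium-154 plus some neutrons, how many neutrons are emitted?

2

Conserve mass number: 246 = 90 + 154 + k, so k = 246 − 244 = 2.
Check atomic number: 95 = 35 + 60 + 0 = 95. ✓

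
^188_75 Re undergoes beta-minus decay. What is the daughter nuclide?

Beta-minus decay: mass number changes by +0, atomic number by +1.
A: 188 = 188; Z: 75 + 1 = 76.
Z = 76 is osmium, so the daughter is ^188_76 Os.

Os-188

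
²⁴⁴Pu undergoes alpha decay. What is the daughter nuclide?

Alpha decay: mass number changes by -4, atomic number by -2.
A: 244 − 4 = 240; Z: 94 − 2 = 92.
Z = 92 is uranium, so the daughter is ²⁴⁰U.

U-240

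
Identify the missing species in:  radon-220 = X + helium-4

Po-216

Conserve mass number: 220 = A + 4, so A = 216.
Conserve atomic number: 86 = Z + 2, so Z = 84.
Z = 84 is polonium, so the species is polonium-216.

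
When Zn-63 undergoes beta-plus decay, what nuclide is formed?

Beta-plus decay: mass number changes by +0, atomic number by -1.
A: 63 = 63; Z: 30 − 1 = 29.
Z = 29 is copper, so the daughter is Cu-63.

Cu-63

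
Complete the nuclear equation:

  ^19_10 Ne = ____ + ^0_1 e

Conserve mass number: 19 = A + 0, so A = 19.
Conserve atomic number: 10 = Z + 1, so Z = 9.
Z = 9 is fluorine, so the species is ^19_9 F.

F-19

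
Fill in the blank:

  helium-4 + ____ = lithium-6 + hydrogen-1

Conserve mass number: 4 + A = 6 + 1, so A = 3.
Conserve atomic number: 2 + Z = 3 + 1, so Z = 2.
Z = 2 is helium, so the species is helium-3.

He-3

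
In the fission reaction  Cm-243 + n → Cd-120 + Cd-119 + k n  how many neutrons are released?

Conserve mass number: 244 = 120 + 119 + k, so k = 244 − 239 = 5.
Check atomic number: 96 = 48 + 48 + 0 = 96. ✓

5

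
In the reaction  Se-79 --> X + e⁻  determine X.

Br-79

Conserve mass number: 79 = A + 0, so A = 79.
Conserve atomic number: 34 = Z − 1, so Z = 35.
Z = 35 is bromine, so the species is Br-79.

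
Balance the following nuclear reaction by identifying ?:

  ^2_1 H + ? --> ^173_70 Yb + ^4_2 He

Conserve mass number: 2 + A = 173 + 4, so A = 175.
Conserve atomic number: 1 + Z = 70 + 2, so Z = 71.
Z = 71 is lutetium, so the species is ^175_71 Lu.

Lu-175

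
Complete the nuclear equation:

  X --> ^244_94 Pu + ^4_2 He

Conserve mass number: A = 244 + 4, so A = 248.
Conserve atomic number: Z = 94 + 2, so Z = 96.
Z = 96 is curium, so the species is ^248_96 Cm.

Cm-248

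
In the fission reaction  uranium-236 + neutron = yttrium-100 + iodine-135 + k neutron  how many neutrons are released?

Conserve mass number: 237 = 100 + 135 + k, so k = 237 − 235 = 2.
Check atomic number: 92 = 39 + 53 + 0 = 92. ✓

2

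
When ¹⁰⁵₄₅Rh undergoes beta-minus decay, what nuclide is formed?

Pd-105

Beta-minus decay: mass number changes by +0, atomic number by +1.
A: 105 = 105; Z: 45 + 1 = 46.
Z = 46 is palladium, so the daughter is ¹⁰⁵₄₆Pd.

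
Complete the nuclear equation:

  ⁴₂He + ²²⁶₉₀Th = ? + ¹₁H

Conserve mass number: 4 + 226 = A + 1, so A = 229.
Conserve atomic number: 2 + 90 = Z + 1, so Z = 91.
Z = 91 is protactinium, so the species is ²²⁹₉₁Pa.

Pa-229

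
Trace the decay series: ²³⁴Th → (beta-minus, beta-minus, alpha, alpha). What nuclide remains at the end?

Start: (A, Z) = (234, 90).
After β⁻: (234, 91).
After β⁻: (234, 92).
After α: (230, 90).
After α: (226, 88).
Z = 88 is radium.

Ra-226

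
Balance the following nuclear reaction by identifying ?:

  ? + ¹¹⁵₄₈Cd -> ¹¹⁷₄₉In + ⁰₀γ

Conserve mass number: A + 115 = 117 + 0, so A = 2.
Conserve atomic number: Z + 48 = 49 + 0, so Z = 1.
A = 2 and Z = 1 is ²₁H — a deuteron.

deuteron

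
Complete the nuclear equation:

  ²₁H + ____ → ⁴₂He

deuteron

Conserve mass number: 2 + A = 4, so A = 2.
Conserve atomic number: 1 + Z = 2, so Z = 1.
A = 2 and Z = 1 is ²₁H — a deuteron.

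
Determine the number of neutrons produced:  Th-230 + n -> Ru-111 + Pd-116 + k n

4

Conserve mass number: 231 = 111 + 116 + k, so k = 231 − 227 = 4.
Check atomic number: 90 = 44 + 46 + 0 = 90. ✓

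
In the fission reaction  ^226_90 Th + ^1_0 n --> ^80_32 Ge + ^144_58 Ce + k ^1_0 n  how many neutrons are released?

Conserve mass number: 227 = 80 + 144 + k, so k = 227 − 224 = 3.
Check atomic number: 90 = 32 + 58 + 0 = 90. ✓

3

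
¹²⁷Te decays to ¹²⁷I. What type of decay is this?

ΔA = 127 − 127 = 0; ΔZ = 53 − 52 = +1.
A is unchanged and Z rises by 1 — a neutron has become a proton (β⁻ decay).

beta-minus decay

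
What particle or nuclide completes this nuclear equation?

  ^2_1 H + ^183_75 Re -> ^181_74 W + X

Conserve mass number: 2 + 183 = 181 + A, so A = 4.
Conserve atomic number: 1 + 75 = 74 + Z, so Z = 2.
A = 4 and Z = 2 is ^4_2 He — an alpha particle.

alpha particle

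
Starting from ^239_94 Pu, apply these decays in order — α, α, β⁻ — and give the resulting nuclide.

Pa-231

Start: (A, Z) = (239, 94).
After α: (235, 92).
After α: (231, 90).
After β⁻: (231, 91).
Z = 91 is protactinium.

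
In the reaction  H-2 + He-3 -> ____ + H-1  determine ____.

Conserve mass number: 2 + 3 = A + 1, so A = 4.
Conserve atomic number: 1 + 2 = Z + 1, so Z = 2.
A = 4 and Z = 2 is He-4 — an alpha particle.

He-4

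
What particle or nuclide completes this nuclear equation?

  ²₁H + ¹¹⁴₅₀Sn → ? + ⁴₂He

In-112

Conserve mass number: 2 + 114 = A + 4, so A = 112.
Conserve atomic number: 1 + 50 = Z + 2, so Z = 49.
Z = 49 is indium, so the species is ¹¹²₄₉In.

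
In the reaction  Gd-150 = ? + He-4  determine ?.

Sm-146

Conserve mass number: 150 = A + 4, so A = 146.
Conserve atomic number: 64 = Z + 2, so Z = 62.
Z = 62 is samarium, so the species is Sm-146.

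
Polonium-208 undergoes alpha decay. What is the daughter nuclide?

Pb-204

Alpha decay: mass number changes by -4, atomic number by -2.
A: 208 − 4 = 204; Z: 84 − 2 = 82.
Z = 82 is lead, so the daughter is lead-204.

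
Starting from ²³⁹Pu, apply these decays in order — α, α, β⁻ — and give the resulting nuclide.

Start: (A, Z) = (239, 94).
After α: (235, 92).
After α: (231, 90).
After β⁻: (231, 91).
Z = 91 is protactinium.

Pa-231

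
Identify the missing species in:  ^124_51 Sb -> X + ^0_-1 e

Conserve mass number: 124 = A + 0, so A = 124.
Conserve atomic number: 51 = Z − 1, so Z = 52.
Z = 52 is tellurium, so the species is ^124_52 Te.

Te-124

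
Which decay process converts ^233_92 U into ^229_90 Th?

ΔA = 229 − 233 = -4; ΔZ = 90 − 92 = -2.
A drops by 4 and Z drops by 2 — the signature of alpha emission.

alpha decay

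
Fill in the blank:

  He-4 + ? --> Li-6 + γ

Conserve mass number: 4 + A = 6 + 0, so A = 2.
Conserve atomic number: 2 + Z = 3 + 0, so Z = 1.
A = 2 and Z = 1 is H-2 — a deuteron.

deuteron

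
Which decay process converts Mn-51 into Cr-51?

beta-plus decay or electron capture

ΔA = 51 − 51 = 0; ΔZ = 24 − 25 = -1.
A is unchanged and Z drops by 1 — a proton has become a neutron (β⁺ emission or electron capture).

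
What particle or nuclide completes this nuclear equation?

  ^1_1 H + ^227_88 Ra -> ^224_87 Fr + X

alpha particle

Conserve mass number: 1 + 227 = 224 + A, so A = 4.
Conserve atomic number: 1 + 88 = 87 + Z, so Z = 2.
A = 4 and Z = 2 is ^4_2 He — an alpha particle.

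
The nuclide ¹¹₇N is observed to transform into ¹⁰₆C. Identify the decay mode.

proton emission

ΔA = 10 − 11 = -1; ΔZ = 6 − 7 = -1.
A drops by 1 and Z drops by 1 — a proton was emitted.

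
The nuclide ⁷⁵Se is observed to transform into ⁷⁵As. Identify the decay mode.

ΔA = 75 − 75 = 0; ΔZ = 33 − 34 = -1.
A is unchanged and Z drops by 1 — a proton has become a neutron (β⁺ emission or electron capture).

beta-plus decay or electron capture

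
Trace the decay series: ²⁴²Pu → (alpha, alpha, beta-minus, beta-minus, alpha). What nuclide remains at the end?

Start: (A, Z) = (242, 94).
After α: (238, 92).
After α: (234, 90).
After β⁻: (234, 91).
After β⁻: (234, 92).
After α: (230, 90).
Z = 90 is thorium.

Th-230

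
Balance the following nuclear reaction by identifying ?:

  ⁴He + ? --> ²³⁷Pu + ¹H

Np-234

Conserve mass number: 4 + A = 237 + 1, so A = 234.
Conserve atomic number: 2 + Z = 94 + 1, so Z = 93.
Z = 93 is neptunium, so the species is ²³⁴Np.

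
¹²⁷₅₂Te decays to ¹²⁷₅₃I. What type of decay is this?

ΔA = 127 − 127 = 0; ΔZ = 53 − 52 = +1.
A is unchanged and Z rises by 1 — a neutron has become a proton (β⁻ decay).

beta-minus decay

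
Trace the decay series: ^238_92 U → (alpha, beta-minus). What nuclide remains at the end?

Start: (A, Z) = (238, 92).
After α: (234, 90).
After β⁻: (234, 91).
Z = 91 is protactinium.

Pa-234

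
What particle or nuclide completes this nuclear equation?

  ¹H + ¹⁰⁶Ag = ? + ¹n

Cd-106

Conserve mass number: 1 + 106 = A + 1, so A = 106.
Conserve atomic number: 1 + 47 = Z + 0, so Z = 48.
Z = 48 is cadmium, so the species is ¹⁰⁶Cd.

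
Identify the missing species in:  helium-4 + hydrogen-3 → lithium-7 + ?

gamma ray

Conserve mass number: 4 + 3 = 7 + A, so A = 0.
Conserve atomic number: 2 + 1 = 3 + Z, so Z = 0.
A = 0 and Z = 0 is γ — a gamma ray.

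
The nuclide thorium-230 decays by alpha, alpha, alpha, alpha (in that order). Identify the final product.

Start: (A, Z) = (230, 90).
After α: (226, 88).
After α: (222, 86).
After α: (218, 84).
After α: (214, 82).
Z = 82 is lead.

Pb-214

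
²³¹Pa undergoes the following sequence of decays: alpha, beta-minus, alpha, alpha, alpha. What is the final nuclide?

Po-215

Start: (A, Z) = (231, 91).
After α: (227, 89).
After β⁻: (227, 90).
After α: (223, 88).
After α: (219, 86).
After α: (215, 84).
Z = 84 is polonium.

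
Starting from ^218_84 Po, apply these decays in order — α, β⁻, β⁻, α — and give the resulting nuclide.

Start: (A, Z) = (218, 84).
After α: (214, 82).
After β⁻: (214, 83).
After β⁻: (214, 84).
After α: (210, 82).
Z = 82 is lead.

Pb-210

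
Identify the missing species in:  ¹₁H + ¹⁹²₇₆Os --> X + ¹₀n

Ir-192

Conserve mass number: 1 + 192 = A + 1, so A = 192.
Conserve atomic number: 1 + 76 = Z + 0, so Z = 77.
Z = 77 is iridium, so the species is ¹⁹²₇₇Ir.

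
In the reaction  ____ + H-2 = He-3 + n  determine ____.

deuteron

Conserve mass number: A + 2 = 3 + 1, so A = 2.
Conserve atomic number: Z + 1 = 2 + 0, so Z = 1.
A = 2 and Z = 1 is H-2 — a deuteron.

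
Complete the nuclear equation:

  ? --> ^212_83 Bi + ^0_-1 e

Conserve mass number: A = 212 + 0, so A = 212.
Conserve atomic number: Z = 83 − 1, so Z = 82.
Z = 82 is lead, so the species is ^212_82 Pb.

Pb-212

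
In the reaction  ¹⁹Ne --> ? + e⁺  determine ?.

F-19

Conserve mass number: 19 = A + 0, so A = 19.
Conserve atomic number: 10 = Z + 1, so Z = 9.
Z = 9 is fluorine, so the species is ¹⁹F.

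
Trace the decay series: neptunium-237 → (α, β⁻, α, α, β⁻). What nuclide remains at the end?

Ac-225

Start: (A, Z) = (237, 93).
After α: (233, 91).
After β⁻: (233, 92).
After α: (229, 90).
After α: (225, 88).
After β⁻: (225, 89).
Z = 89 is actinium.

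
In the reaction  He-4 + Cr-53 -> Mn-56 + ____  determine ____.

Conserve mass number: 4 + 53 = 56 + A, so A = 1.
Conserve atomic number: 2 + 24 = 25 + Z, so Z = 1.
A = 1 and Z = 1 is H-1 — a proton.

proton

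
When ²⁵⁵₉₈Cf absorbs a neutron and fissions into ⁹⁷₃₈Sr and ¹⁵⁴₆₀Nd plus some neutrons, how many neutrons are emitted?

5

Conserve mass number: 256 = 97 + 154 + k, so k = 256 − 251 = 5.
Check atomic number: 98 = 38 + 60 + 0 = 98. ✓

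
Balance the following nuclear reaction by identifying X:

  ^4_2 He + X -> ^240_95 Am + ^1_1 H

Conserve mass number: 4 + A = 240 + 1, so A = 237.
Conserve atomic number: 2 + Z = 95 + 1, so Z = 94.
Z = 94 is plutonium, so the species is ^237_94 Pu.

Pu-237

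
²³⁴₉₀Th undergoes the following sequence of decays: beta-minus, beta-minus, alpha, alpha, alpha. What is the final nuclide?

Rn-222

Start: (A, Z) = (234, 90).
After β⁻: (234, 91).
After β⁻: (234, 92).
After α: (230, 90).
After α: (226, 88).
After α: (222, 86).
Z = 86 is radon.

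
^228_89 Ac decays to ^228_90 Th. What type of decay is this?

ΔA = 228 − 228 = 0; ΔZ = 90 − 89 = +1.
A is unchanged and Z rises by 1 — a neutron has become a proton (β⁻ decay).

beta-minus decay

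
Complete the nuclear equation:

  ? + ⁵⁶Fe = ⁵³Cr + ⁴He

Conserve mass number: A + 56 = 53 + 4, so A = 1.
Conserve atomic number: Z + 26 = 24 + 2, so Z = 0.
A = 1 and Z = 0 is ¹n — a neutron.

neutron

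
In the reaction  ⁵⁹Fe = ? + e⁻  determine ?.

Conserve mass number: 59 = A + 0, so A = 59.
Conserve atomic number: 26 = Z − 1, so Z = 27.
Z = 27 is cobalt, so the species is ⁵⁹Co.

Co-59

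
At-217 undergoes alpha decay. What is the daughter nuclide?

Alpha decay: mass number changes by -4, atomic number by -2.
A: 217 − 4 = 213; Z: 85 − 2 = 83.
Z = 83 is bismuth, so the daughter is Bi-213.

Bi-213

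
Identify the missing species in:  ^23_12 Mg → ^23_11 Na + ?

positron

Conserve mass number: 23 = 23 + A, so A = 0.
Conserve atomic number: 12 = 11 + Z, so Z = 1.
A = 0 and Z = 1 is ^0_1 e — a positron.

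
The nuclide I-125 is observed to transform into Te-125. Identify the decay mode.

ΔA = 125 − 125 = 0; ΔZ = 52 − 53 = -1.
A is unchanged and Z drops by 1 — a proton has become a neutron (β⁺ emission or electron capture).

beta-plus decay or electron capture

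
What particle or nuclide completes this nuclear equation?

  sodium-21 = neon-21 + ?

Conserve mass number: 21 = 21 + A, so A = 0.
Conserve atomic number: 11 = 10 + Z, so Z = 1.
A = 0 and Z = 1 is e⁺ — a positron.

positron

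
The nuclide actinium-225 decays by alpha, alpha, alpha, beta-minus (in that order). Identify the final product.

Start: (A, Z) = (225, 89).
After α: (221, 87).
After α: (217, 85).
After α: (213, 83).
After β⁻: (213, 84).
Z = 84 is polonium.

Po-213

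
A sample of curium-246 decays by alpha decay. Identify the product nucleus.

Pu-242

Alpha decay: mass number changes by -4, atomic number by -2.
A: 246 − 4 = 242; Z: 96 − 2 = 94.
Z = 94 is plutonium, so the daughter is plutonium-242.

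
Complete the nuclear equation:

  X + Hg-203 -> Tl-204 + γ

proton

Conserve mass number: A + 203 = 204 + 0, so A = 1.
Conserve atomic number: Z + 80 = 81 + 0, so Z = 1.
A = 1 and Z = 1 is H-1 — a proton.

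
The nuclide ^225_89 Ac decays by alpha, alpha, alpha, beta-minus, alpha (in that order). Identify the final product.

Pb-209

Start: (A, Z) = (225, 89).
After α: (221, 87).
After α: (217, 85).
After α: (213, 83).
After β⁻: (213, 84).
After α: (209, 82).
Z = 82 is lead.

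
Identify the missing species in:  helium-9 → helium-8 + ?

neutron

Conserve mass number: 9 = 8 + A, so A = 1.
Conserve atomic number: 2 = 2 + Z, so Z = 0.
A = 1 and Z = 0 is neutron — a neutron.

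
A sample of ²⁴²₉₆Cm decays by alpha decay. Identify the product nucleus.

Alpha decay: mass number changes by -4, atomic number by -2.
A: 242 − 4 = 238; Z: 96 − 2 = 94.
Z = 94 is plutonium, so the daughter is ²³⁸₉₄Pu.

Pu-238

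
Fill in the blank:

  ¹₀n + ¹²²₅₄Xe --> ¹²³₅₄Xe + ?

gamma ray

Conserve mass number: 1 + 122 = 123 + A, so A = 0.
Conserve atomic number: 0 + 54 = 54 + Z, so Z = 0.
A = 0 and Z = 0 is ⁰₀γ — a gamma ray.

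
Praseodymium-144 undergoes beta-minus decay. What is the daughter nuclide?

Nd-144

Beta-minus decay: mass number changes by +0, atomic number by +1.
A: 144 = 144; Z: 59 + 1 = 60.
Z = 60 is neodymium, so the daughter is neodymium-144.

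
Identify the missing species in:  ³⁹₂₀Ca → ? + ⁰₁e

Conserve mass number: 39 = A + 0, so A = 39.
Conserve atomic number: 20 = Z + 1, so Z = 19.
Z = 19 is potassium, so the species is ³⁹₁₉K.

K-39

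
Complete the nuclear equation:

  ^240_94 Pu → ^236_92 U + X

Conserve mass number: 240 = 236 + A, so A = 4.
Conserve atomic number: 94 = 92 + Z, so Z = 2.
A = 4 and Z = 2 is ^4_2 He — an alpha particle.

alpha particle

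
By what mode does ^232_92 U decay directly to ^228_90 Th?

ΔA = 228 − 232 = -4; ΔZ = 90 − 92 = -2.
A drops by 4 and Z drops by 2 — the signature of alpha emission.

alpha decay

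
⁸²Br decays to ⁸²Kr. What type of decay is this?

ΔA = 82 − 82 = 0; ΔZ = 36 − 35 = +1.
A is unchanged and Z rises by 1 — a neutron has become a proton (β⁻ decay).

beta-minus decay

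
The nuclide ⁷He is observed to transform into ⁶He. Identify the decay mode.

neutron emission

ΔA = 6 − 7 = -1; ΔZ = 2 − 2 = +0.
A drops by 1 with Z unchanged — a neutron was emitted.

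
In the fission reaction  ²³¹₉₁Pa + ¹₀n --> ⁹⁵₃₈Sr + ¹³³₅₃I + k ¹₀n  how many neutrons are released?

4

Conserve mass number: 232 = 95 + 133 + k, so k = 232 − 228 = 4.
Check atomic number: 91 = 38 + 53 + 0 = 91. ✓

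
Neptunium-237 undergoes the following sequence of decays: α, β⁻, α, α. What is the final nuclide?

Ra-225

Start: (A, Z) = (237, 93).
After α: (233, 91).
After β⁻: (233, 92).
After α: (229, 90).
After α: (225, 88).
Z = 88 is radium.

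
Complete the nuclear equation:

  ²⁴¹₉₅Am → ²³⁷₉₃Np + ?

alpha particle

Conserve mass number: 241 = 237 + A, so A = 4.
Conserve atomic number: 95 = 93 + Z, so Z = 2.
A = 4 and Z = 2 is ⁴₂He — an alpha particle.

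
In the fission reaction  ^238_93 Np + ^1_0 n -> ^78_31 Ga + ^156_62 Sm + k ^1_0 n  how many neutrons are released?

5

Conserve mass number: 239 = 78 + 156 + k, so k = 239 − 234 = 5.
Check atomic number: 93 = 31 + 62 + 0 = 93. ✓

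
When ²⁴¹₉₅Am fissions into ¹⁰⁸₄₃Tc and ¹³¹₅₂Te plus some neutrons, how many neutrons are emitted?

Conserve mass number: 241 = 108 + 131 + k, so k = 241 − 239 = 2.
Check atomic number: 95 = 43 + 52 + 0 = 95. ✓

2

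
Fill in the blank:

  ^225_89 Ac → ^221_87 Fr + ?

Conserve mass number: 225 = 221 + A, so A = 4.
Conserve atomic number: 89 = 87 + Z, so Z = 2.
A = 4 and Z = 2 is ^4_2 He — an alpha particle.

alpha particle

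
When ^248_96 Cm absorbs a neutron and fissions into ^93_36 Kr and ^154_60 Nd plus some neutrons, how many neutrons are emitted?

2

Conserve mass number: 249 = 93 + 154 + k, so k = 249 − 247 = 2.
Check atomic number: 96 = 36 + 60 + 0 = 96. ✓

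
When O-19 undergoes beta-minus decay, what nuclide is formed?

F-19

Beta-minus decay: mass number changes by +0, atomic number by +1.
A: 19 = 19; Z: 8 + 1 = 9.
Z = 9 is fluorine, so the daughter is F-19.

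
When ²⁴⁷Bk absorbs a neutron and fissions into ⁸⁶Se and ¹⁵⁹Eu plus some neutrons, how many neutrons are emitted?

3

Conserve mass number: 248 = 86 + 159 + k, so k = 248 − 245 = 3.
Check atomic number: 97 = 34 + 63 + 0 = 97. ✓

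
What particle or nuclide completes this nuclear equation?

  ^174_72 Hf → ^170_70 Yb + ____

Conserve mass number: 174 = 170 + A, so A = 4.
Conserve atomic number: 72 = 70 + Z, so Z = 2.
A = 4 and Z = 2 is ^4_2 He — an alpha particle.

alpha particle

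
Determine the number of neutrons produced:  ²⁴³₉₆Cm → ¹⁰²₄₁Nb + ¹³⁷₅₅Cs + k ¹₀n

Conserve mass number: 243 = 102 + 137 + k, so k = 243 − 239 = 4.
Check atomic number: 96 = 41 + 55 + 0 = 96. ✓

4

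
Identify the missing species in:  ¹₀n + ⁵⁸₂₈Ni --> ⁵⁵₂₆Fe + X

alpha particle

Conserve mass number: 1 + 58 = 55 + A, so A = 4.
Conserve atomic number: 0 + 28 = 26 + Z, so Z = 2.
A = 4 and Z = 2 is ⁴₂He — an alpha particle.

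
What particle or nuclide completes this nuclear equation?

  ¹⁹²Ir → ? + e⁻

Conserve mass number: 192 = A + 0, so A = 192.
Conserve atomic number: 77 = Z − 1, so Z = 78.
Z = 78 is platinum, so the species is ¹⁹²Pt.

Pt-192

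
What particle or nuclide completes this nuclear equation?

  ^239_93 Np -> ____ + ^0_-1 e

Pu-239

Conserve mass number: 239 = A + 0, so A = 239.
Conserve atomic number: 93 = Z − 1, so Z = 94.
Z = 94 is plutonium, so the species is ^239_94 Pu.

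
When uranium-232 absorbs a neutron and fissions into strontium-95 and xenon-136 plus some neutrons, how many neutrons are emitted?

Conserve mass number: 233 = 95 + 136 + k, so k = 233 − 231 = 2.
Check atomic number: 92 = 38 + 54 + 0 = 92. ✓

2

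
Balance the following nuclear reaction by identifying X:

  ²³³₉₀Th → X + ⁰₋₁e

Conserve mass number: 233 = A + 0, so A = 233.
Conserve atomic number: 90 = Z − 1, so Z = 91.
Z = 91 is protactinium, so the species is ²³³₉₁Pa.

Pa-233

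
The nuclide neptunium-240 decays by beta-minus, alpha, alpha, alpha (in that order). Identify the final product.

Ra-228

Start: (A, Z) = (240, 93).
After β⁻: (240, 94).
After α: (236, 92).
After α: (232, 90).
After α: (228, 88).
Z = 88 is radium.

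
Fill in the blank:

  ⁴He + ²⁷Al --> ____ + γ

Conserve mass number: 4 + 27 = A + 0, so A = 31.
Conserve atomic number: 2 + 13 = Z + 0, so Z = 15.
Z = 15 is phosphorus, so the species is ³¹P.

P-31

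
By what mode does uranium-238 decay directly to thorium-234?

alpha decay

ΔA = 234 − 238 = -4; ΔZ = 90 − 92 = -2.
A drops by 4 and Z drops by 2 — the signature of alpha emission.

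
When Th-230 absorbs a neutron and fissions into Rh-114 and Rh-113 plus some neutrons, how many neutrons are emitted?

Conserve mass number: 231 = 114 + 113 + k, so k = 231 − 227 = 4.
Check atomic number: 90 = 45 + 45 + 0 = 90. ✓

4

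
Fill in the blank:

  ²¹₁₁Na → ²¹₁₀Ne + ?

Conserve mass number: 21 = 21 + A, so A = 0.
Conserve atomic number: 11 = 10 + Z, so Z = 1.
A = 0 and Z = 1 is ⁰₁e — a positron.

positron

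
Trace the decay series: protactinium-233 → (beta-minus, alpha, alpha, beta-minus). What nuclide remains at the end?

Start: (A, Z) = (233, 91).
After β⁻: (233, 92).
After α: (229, 90).
After α: (225, 88).
After β⁻: (225, 89).
Z = 89 is actinium.

Ac-225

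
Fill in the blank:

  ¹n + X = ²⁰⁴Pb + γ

Pb-203

Conserve mass number: 1 + A = 204 + 0, so A = 203.
Conserve atomic number: 0 + Z = 82 + 0, so Z = 82.
Z = 82 is lead, so the species is ²⁰³Pb.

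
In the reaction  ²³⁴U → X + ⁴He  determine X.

Conserve mass number: 234 = A + 4, so A = 230.
Conserve atomic number: 92 = Z + 2, so Z = 90.
Z = 90 is thorium, so the species is ²³⁰Th.

Th-230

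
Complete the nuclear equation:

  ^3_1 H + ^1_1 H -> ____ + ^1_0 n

He-3

Conserve mass number: 3 + 1 = A + 1, so A = 3.
Conserve atomic number: 1 + 1 = Z + 0, so Z = 2.
Z = 2 is helium, so the species is ^3_2 He.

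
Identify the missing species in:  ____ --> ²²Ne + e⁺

Conserve mass number: A = 22 + 0, so A = 22.
Conserve atomic number: Z = 10 + 1, so Z = 11.
Z = 11 is sodium, so the species is ²²Na.

Na-22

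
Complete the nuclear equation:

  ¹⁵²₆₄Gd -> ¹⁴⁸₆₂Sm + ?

Conserve mass number: 152 = 148 + A, so A = 4.
Conserve atomic number: 64 = 62 + Z, so Z = 2.
A = 4 and Z = 2 is ⁴₂He — an alpha particle.

alpha particle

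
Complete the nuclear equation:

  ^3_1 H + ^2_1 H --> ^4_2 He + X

neutron

Conserve mass number: 3 + 2 = 4 + A, so A = 1.
Conserve atomic number: 1 + 1 = 2 + Z, so Z = 0.
A = 1 and Z = 0 is ^1_0 n — a neutron.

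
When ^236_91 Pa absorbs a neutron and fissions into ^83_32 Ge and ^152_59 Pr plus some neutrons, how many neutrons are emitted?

2

Conserve mass number: 237 = 83 + 152 + k, so k = 237 − 235 = 2.
Check atomic number: 91 = 32 + 59 + 0 = 91. ✓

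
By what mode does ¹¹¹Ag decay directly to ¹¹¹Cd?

ΔA = 111 − 111 = 0; ΔZ = 48 − 47 = +1.
A is unchanged and Z rises by 1 — a neutron has become a proton (β⁻ decay).

beta-minus decay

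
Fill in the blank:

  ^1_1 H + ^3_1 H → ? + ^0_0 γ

Conserve mass number: 1 + 3 = A + 0, so A = 4.
Conserve atomic number: 1 + 1 = Z + 0, so Z = 2.
A = 4 and Z = 2 is ^4_2 He — an alpha particle.

He-4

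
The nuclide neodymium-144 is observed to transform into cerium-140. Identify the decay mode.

alpha decay

ΔA = 140 − 144 = -4; ΔZ = 58 − 60 = -2.
A drops by 4 and Z drops by 2 — the signature of alpha emission.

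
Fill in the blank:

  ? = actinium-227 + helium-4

Pa-231

Conserve mass number: A = 227 + 4, so A = 231.
Conserve atomic number: Z = 89 + 2, so Z = 91.
Z = 91 is protactinium, so the species is protactinium-231.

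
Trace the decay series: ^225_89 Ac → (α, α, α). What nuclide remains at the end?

Start: (A, Z) = (225, 89).
After α: (221, 87).
After α: (217, 85).
After α: (213, 83).
Z = 83 is bismuth.

Bi-213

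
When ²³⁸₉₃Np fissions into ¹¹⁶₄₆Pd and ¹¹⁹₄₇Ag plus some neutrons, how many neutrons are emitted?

Conserve mass number: 238 = 116 + 119 + k, so k = 238 − 235 = 3.
Check atomic number: 93 = 46 + 47 + 0 = 93. ✓

3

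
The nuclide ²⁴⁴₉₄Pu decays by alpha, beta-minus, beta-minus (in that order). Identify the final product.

Start: (A, Z) = (244, 94).
After α: (240, 92).
After β⁻: (240, 93).
After β⁻: (240, 94).
Z = 94 is plutonium.

Pu-240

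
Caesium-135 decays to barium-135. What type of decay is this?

ΔA = 135 − 135 = 0; ΔZ = 56 − 55 = +1.
A is unchanged and Z rises by 1 — a neutron has become a proton (β⁻ decay).

beta-minus decay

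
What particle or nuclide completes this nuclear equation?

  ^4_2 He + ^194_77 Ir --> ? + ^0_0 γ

Au-198

Conserve mass number: 4 + 194 = A + 0, so A = 198.
Conserve atomic number: 2 + 77 = Z + 0, so Z = 79.
Z = 79 is gold, so the species is ^198_79 Au.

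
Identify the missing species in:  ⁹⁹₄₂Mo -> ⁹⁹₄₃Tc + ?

Conserve mass number: 99 = 99 + A, so A = 0.
Conserve atomic number: 42 = 43 + Z, so Z = -1.
A = 0 and Z = -1 is ⁰₋₁e — a beta-minus particle.

beta-minus particle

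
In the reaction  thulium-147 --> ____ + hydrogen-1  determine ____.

Er-146

Conserve mass number: 147 = A + 1, so A = 146.
Conserve atomic number: 69 = Z + 1, so Z = 68.
Z = 68 is erbium, so the species is erbium-146.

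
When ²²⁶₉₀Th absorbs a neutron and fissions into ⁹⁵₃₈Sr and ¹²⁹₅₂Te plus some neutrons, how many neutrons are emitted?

3

Conserve mass number: 227 = 95 + 129 + k, so k = 227 − 224 = 3.
Check atomic number: 90 = 38 + 52 + 0 = 90. ✓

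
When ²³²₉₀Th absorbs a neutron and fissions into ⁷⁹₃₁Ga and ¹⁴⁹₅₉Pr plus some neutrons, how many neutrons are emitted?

5

Conserve mass number: 233 = 79 + 149 + k, so k = 233 − 228 = 5.
Check atomic number: 90 = 31 + 59 + 0 = 90. ✓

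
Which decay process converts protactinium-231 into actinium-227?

alpha decay

ΔA = 227 − 231 = -4; ΔZ = 89 − 91 = -2.
A drops by 4 and Z drops by 2 — the signature of alpha emission.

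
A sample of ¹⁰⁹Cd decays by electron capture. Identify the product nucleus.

Electron capture: mass number changes by +0, atomic number by -1.
A: 109 = 109; Z: 48 − 1 = 47.
Z = 47 is silver, so the daughter is ¹⁰⁹Ag.

Ag-109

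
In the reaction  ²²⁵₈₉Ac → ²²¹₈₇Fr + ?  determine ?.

Conserve mass number: 225 = 221 + A, so A = 4.
Conserve atomic number: 89 = 87 + Z, so Z = 2.
A = 4 and Z = 2 is ⁴₂He — an alpha particle.

alpha particle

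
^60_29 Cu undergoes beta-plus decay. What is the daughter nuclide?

Ni-60

Beta-plus decay: mass number changes by +0, atomic number by -1.
A: 60 = 60; Z: 29 − 1 = 28.
Z = 28 is nickel, so the daughter is ^60_28 Ni.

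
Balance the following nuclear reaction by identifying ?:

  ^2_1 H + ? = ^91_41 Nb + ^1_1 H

Conserve mass number: 2 + A = 91 + 1, so A = 90.
Conserve atomic number: 1 + Z = 41 + 1, so Z = 41.
Z = 41 is niobium, so the species is ^90_41 Nb.

Nb-90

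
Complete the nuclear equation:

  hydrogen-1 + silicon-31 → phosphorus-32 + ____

gamma ray

Conserve mass number: 1 + 31 = 32 + A, so A = 0.
Conserve atomic number: 1 + 14 = 15 + Z, so Z = 0.
A = 0 and Z = 0 is γ — a gamma ray.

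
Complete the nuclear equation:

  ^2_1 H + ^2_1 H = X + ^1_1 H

H-3

Conserve mass number: 2 + 2 = A + 1, so A = 3.
Conserve atomic number: 1 + 1 = Z + 1, so Z = 1.
A = 3 and Z = 1 is ^3_1 H — a triton.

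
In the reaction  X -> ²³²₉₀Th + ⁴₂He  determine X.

Conserve mass number: A = 232 + 4, so A = 236.
Conserve atomic number: Z = 90 + 2, so Z = 92.
Z = 92 is uranium, so the species is ²³⁶₉₂U.

U-236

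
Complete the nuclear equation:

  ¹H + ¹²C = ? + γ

N-13

Conserve mass number: 1 + 12 = A + 0, so A = 13.
Conserve atomic number: 1 + 6 = Z + 0, so Z = 7.
Z = 7 is nitrogen, so the species is ¹³N.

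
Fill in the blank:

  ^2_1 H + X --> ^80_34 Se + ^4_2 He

Br-82

Conserve mass number: 2 + A = 80 + 4, so A = 82.
Conserve atomic number: 1 + Z = 34 + 2, so Z = 35.
Z = 35 is bromine, so the species is ^82_35 Br.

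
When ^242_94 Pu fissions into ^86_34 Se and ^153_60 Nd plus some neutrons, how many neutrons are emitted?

Conserve mass number: 242 = 86 + 153 + k, so k = 242 − 239 = 3.
Check atomic number: 94 = 34 + 60 + 0 = 94. ✓

3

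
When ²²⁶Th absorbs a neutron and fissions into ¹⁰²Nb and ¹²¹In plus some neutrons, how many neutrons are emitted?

4

Conserve mass number: 227 = 102 + 121 + k, so k = 227 − 223 = 4.
Check atomic number: 90 = 41 + 49 + 0 = 90. ✓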